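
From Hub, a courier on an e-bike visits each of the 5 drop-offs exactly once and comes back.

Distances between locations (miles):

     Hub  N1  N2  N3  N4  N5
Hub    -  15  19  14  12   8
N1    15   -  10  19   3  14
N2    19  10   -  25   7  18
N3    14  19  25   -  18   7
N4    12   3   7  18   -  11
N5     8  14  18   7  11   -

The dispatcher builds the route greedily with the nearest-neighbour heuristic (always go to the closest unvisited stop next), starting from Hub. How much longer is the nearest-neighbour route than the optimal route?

Excess over optimum: 2 miles.

From Hub: N5=8, N4=12, N3=14, N1=15, N2=19 → choose N5 (8).
From N5: N3=7, N4=11, N1=14, N2=18 → choose N3 (7).
From N3: N4=18, N1=19, N2=25 → choose N4 (18).
From N4: N1=3, N2=7 → choose N1 (3).
From N1: N2=10 → choose N2 (10).
NN route Hub → N5 → N3 → N4 → N1 → N2 → Hub costs 65.
Optimal: Hub → N2 → N4 → N1 → N3 → N5 → Hub costs 63 (by enumerating all 60 distinct tours).
Excess = 65 − 63 = 2.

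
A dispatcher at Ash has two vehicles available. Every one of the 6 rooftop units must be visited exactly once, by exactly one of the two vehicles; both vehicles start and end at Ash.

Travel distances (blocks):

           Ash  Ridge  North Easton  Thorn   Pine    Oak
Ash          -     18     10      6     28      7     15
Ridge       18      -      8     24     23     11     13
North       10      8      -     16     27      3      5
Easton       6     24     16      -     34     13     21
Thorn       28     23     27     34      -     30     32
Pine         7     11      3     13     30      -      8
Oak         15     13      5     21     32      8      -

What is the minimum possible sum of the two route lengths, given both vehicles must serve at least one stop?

Check every non-empty split of the stops between the two vehicles; for each half take its own optimal tour:
  {Ridge} + {North, Easton, Thorn, Pine, Oak}: 36 + 87 = 123
  {North} + {Ridge, Easton, Thorn, Pine, Oak}: 20 + 91 = 111
  {Ridge, North} + {Easton, Thorn, Pine, Oak}: 36 + 87 = 123
  {Easton} + {Ridge, North, Thorn, Pine, Oak}: 12 + 79 = 91
  {Ridge, Easton} + {North, Thorn, Pine, Oak}: 48 + 75 = 123
  {North, Easton} + {Ridge, Thorn, Pine, Oak}: 32 + 79 = 111
  … (31 splits in total)
Best: vehicle 1 Ash → Easton → Ash = 12; vehicle 2 Ash → Thorn → Ridge → North → Oak → Pine → Ash = 79; combined 91.

91 blocks — the smallest possible combined total.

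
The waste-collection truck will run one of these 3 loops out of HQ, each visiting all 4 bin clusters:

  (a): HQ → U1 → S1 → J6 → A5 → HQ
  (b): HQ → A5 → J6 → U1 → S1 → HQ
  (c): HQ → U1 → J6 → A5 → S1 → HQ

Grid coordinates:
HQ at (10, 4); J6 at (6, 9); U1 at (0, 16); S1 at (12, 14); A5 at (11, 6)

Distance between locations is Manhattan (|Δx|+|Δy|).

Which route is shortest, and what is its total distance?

Shortest is (b), total 50.

(a): 22 + 14 + 11 + 8 + 3 = 58
(b): 3 + 8 + 13 + 14 + 12 = 50
(c): 22 + 13 + 8 + 9 + 12 = 64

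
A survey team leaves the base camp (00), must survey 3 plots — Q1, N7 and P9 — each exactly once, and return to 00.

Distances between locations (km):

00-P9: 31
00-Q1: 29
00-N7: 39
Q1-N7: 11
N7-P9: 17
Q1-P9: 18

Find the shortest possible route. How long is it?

There are 3 distinct closed tours to check (reversals are equivalent).
00-Q1-N7-P9-00: 29+11+17+31 = 88
00-Q1-P9-N7-00: 29+18+17+39 = 103
00-N7-Q1-P9-00: 39+11+18+31 = 99
The minimum is 88.
One optimal route: 00 → Q1 → N7 → P9 → 00 (or its reverse).

Shortest round trip = 88 km.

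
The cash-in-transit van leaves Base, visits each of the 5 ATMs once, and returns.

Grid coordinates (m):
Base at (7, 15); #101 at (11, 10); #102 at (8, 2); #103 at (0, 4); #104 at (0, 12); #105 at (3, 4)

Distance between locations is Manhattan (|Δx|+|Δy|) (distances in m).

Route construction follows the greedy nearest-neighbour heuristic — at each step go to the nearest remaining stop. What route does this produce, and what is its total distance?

Base → [#101:9 / #104:10 / #102:14 / #105:15 / #103:18] → #101 (9)
#101 → [#102:11 / #104:13 / #105:14 / #103:17] → #102 (11)
#102 → [#105:7 / #103:10 / #104:18] → #105 (7)
#105 → [#103:3 / #104:11] → #103 (3)
#103 → [#104:8] → #104 (8)
Return #104→Base: 10.
Total = 9 + 11 + 7 + 3 + 8 + 10 = 48.

Nearest-neighbour total = 48 m; route Base → #101 → #102 → #105 → #103 → #104 → Base.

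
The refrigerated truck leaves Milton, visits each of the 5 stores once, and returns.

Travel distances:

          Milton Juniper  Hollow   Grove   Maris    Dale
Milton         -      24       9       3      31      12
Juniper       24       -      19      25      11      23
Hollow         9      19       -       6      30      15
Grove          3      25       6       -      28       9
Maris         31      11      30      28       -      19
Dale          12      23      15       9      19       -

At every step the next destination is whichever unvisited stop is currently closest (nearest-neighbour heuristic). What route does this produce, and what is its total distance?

78 along Milton → Grove → Hollow → Dale → Maris → Juniper → Milton.

At Milton the remaining stops are Grove 3, Hollow 9, Dale 12, Juniper 24, Maris 31; go to Grove.
At Grove the remaining stops are Hollow 6, Dale 9, Juniper 25, Maris 28; go to Hollow.
At Hollow the remaining stops are Dale 15, Juniper 19, Maris 30; go to Dale.
At Dale the remaining stops are Maris 19, Juniper 23; go to Maris.
At Maris the remaining stops are Juniper 11; go to Juniper.
Return Juniper→Milton: 24.
Total = 3 + 6 + 15 + 19 + 11 + 24 = 78.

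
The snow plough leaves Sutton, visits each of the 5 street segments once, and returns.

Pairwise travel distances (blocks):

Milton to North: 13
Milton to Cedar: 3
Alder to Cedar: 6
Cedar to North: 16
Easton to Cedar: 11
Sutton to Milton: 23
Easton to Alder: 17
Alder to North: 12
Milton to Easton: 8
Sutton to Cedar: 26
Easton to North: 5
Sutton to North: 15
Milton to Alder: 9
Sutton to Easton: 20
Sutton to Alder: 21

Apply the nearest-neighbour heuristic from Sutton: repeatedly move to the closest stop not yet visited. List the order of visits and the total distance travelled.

Total distance 58 blocks via the nearest-neighbour route Sutton → North → Easton → Milton → Cedar → Alder → Sutton.

Sutton → [North:15 / Easton:20 / Alder:21 / Milton:23 / Cedar:26] → North (15)
North → [Easton:5 / Alder:12 / Milton:13 / Cedar:16] → Easton (5)
Easton → [Milton:8 / Cedar:11 / Alder:17] → Milton (8)
Milton → [Cedar:3 / Alder:9] → Cedar (3)
Cedar → [Alder:6] → Alder (6)
Return Alder→Sutton: 21.
Total = 15 + 5 + 8 + 3 + 6 + 21 = 58.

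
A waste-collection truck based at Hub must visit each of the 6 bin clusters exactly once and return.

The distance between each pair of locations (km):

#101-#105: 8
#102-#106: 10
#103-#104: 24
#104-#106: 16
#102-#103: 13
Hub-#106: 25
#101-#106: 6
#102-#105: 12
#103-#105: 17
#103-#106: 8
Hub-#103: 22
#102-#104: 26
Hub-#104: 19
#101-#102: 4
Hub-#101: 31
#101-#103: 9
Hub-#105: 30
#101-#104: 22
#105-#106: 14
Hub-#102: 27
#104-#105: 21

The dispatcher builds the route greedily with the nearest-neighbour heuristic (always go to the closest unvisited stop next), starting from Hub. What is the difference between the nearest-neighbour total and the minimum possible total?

From Hub: #104=19, #103=22, #106=25, #102=27, #105=30, #101=31 → choose #104 (19).
From #104: #106=16, #105=21, #101=22, #103=24, #102=26 → choose #106 (16).
From #106: #101=6, #103=8, #102=10, #105=14 → choose #101 (6).
From #101: #102=4, #105=8, #103=9 → choose #102 (4).
From #102: #105=12, #103=13 → choose #105 (12).
From #105: #103=17 → choose #103 (17).
NN route Hub → #104 → #106 → #101 → #102 → #105 → #103 → Hub costs 96.
Optimal: Hub → #103 → #106 → #101 → #102 → #105 → #104 → Hub costs 92 (by enumerating all 360 distinct tours).
Excess = 96 − 92 = 4.

Excess over optimum: 4 km.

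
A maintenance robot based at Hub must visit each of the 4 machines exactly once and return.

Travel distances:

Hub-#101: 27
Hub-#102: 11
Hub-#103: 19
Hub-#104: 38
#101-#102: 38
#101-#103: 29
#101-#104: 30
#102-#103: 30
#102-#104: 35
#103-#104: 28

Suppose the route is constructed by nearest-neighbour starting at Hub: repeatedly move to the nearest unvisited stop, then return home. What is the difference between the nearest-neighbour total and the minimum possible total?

Hub: #102=11, #103=19, #101=27, #104=38 ⇒ #102
#102: #103=30, #104=35, #101=38 ⇒ #103
#103: #104=28, #101=29 ⇒ #104
#104: #101=30 ⇒ #101
NN route Hub → #102 → #103 → #104 → #101 → Hub costs 126.
Optimal: Hub → #102 → #104 → #101 → #103 → Hub costs 124 (by enumerating all 12 distinct tours).
Excess = 126 − 124 = 2.

Excess over optimum: 2.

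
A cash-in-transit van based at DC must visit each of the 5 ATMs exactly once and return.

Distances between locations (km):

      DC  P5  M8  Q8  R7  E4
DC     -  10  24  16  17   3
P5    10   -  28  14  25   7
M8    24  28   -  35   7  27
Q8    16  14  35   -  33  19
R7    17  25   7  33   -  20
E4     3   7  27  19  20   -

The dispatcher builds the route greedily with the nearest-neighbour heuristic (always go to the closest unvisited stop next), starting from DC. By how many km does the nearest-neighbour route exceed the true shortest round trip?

DC: E4=3, P5=10, Q8=16, R7=17, M8=24 ⇒ E4
E4: P5=7, Q8=19, R7=20, M8=27 ⇒ P5
P5: Q8=14, R7=25, M8=28 ⇒ Q8
Q8: R7=33, M8=35 ⇒ R7
R7: M8=7 ⇒ M8
NN route DC → E4 → P5 → Q8 → R7 → M8 → DC costs 88.
Optimal: DC → R7 → M8 → Q8 → P5 → E4 → DC costs 83 (by enumerating all 60 distinct tours).
Excess = 88 − 83 = 5.

5 km longer than the optimal tour.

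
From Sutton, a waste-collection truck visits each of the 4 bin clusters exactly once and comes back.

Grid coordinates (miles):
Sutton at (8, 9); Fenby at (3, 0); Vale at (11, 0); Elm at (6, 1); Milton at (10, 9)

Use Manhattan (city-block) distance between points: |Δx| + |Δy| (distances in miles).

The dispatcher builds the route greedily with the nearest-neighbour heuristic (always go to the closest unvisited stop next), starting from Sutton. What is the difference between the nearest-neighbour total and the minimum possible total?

The nearest-neighbour route is 2 miles longer than optimal.

Sutton: Milton=2, Elm=10, Vale=12, Fenby=14 ⇒ Milton
Milton: Vale=10, Elm=12, Fenby=16 ⇒ Vale
Vale: Elm=6, Fenby=8 ⇒ Elm
Elm: Fenby=4 ⇒ Fenby
NN route Sutton → Milton → Vale → Elm → Fenby → Sutton costs 36.
Optimal: Sutton → Elm → Fenby → Vale → Milton → Sutton costs 34 (by enumerating all 12 distinct tours).
Excess = 36 − 34 = 2.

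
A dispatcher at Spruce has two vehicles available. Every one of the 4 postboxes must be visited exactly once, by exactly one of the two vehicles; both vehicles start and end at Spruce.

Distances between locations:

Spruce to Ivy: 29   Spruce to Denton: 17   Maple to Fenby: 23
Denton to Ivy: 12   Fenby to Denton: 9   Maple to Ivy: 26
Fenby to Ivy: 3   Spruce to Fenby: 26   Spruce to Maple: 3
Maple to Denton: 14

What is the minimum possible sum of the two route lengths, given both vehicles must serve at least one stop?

Minimum combined distance: 64.

Check every non-empty split of the stops between the two vehicles; for each half take its own optimal tour:
  {Maple} + {Fenby, Denton, Ivy}: 6 + 58 = 64
  {Fenby} + {Maple, Denton, Ivy}: 52 + 58 = 110
  {Maple, Fenby} + {Denton, Ivy}: 52 + 58 = 110
  {Denton} + {Maple, Fenby, Ivy}: 34 + 58 = 92
  {Maple, Denton} + {Fenby, Ivy}: 34 + 58 = 92
  {Fenby, Denton} + {Maple, Ivy}: 52 + 58 = 110
  … (7 splits in total)
Best: vehicle 1 Spruce → Maple → Spruce = 6; vehicle 2 Spruce → Fenby → Ivy → Denton → Spruce = 58; combined 64.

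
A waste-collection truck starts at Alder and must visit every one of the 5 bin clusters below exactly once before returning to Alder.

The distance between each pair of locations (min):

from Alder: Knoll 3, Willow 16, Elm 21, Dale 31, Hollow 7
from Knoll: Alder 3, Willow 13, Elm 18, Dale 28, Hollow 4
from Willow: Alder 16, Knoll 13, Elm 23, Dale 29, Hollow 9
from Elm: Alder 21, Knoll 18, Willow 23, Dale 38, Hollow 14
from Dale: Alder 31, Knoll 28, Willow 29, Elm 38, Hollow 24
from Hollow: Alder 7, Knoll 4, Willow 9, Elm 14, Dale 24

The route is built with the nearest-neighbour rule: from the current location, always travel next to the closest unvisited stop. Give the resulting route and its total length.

Nearest-neighbour total = 108 min; route Alder → Knoll → Hollow → Willow → Elm → Dale → Alder.

From Alder: distances to unvisited — Knoll=3, Hollow=7, Willow=16, Elm=21, Dale=31. Nearest is Knoll (3).
From Knoll: distances to unvisited — Hollow=4, Willow=13, Elm=18, Dale=28. Nearest is Hollow (4).
From Hollow: distances to unvisited — Willow=9, Elm=14, Dale=24. Nearest is Willow (9).
From Willow: distances to unvisited — Elm=23, Dale=29. Nearest is Elm (23).
From Elm: distances to unvisited — Dale=38. Nearest is Dale (38).
Return Dale→Alder: 31.
Total = 3 + 4 + 9 + 23 + 38 + 31 = 108.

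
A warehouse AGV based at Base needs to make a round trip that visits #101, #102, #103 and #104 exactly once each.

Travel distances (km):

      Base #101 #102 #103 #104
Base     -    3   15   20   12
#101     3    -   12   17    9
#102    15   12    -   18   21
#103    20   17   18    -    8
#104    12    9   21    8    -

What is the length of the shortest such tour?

With 4 stops there are 4!/2 = 12 distinct round trips (a route and its reverse cost the same).
Base-#101-#102-#103-#104-Base: 3+12+18+8+12 = 53
Base-#101-#102-#104-#103-Base: 3+12+21+8+20 = 64
Base-#101-#103-#102-#104-Base: 3+17+18+21+12 = 71
Base-#101-#103-#104-#102-Base: 3+17+8+21+15 = 64
Base-#101-#104-#102-#103-Base: 3+9+21+18+20 = 71
Base-#101-#104-#103-#102-Base: 3+9+8+18+15 = 53
Base-#102-#101-#103-#104-Base: 15+12+17+8+12 = 64
Base-#102-#101-#104-#103-Base: 15+12+9+8+20 = 64
Base-#102-#103-#101-#104-Base: 15+18+17+9+12 = 71
Base-#102-#104-#101-#103-Base: 15+21+9+17+20 = 82
Base-#103-#101-#102-#104-Base: 20+17+12+21+12 = 82
Base-#103-#102-#101-#104-Base: 20+18+12+9+12 = 71
The minimum is 53.
One optimal route: Base → #101 → #102 → #103 → #104 → Base (or its reverse).

Shortest round trip = 53 km.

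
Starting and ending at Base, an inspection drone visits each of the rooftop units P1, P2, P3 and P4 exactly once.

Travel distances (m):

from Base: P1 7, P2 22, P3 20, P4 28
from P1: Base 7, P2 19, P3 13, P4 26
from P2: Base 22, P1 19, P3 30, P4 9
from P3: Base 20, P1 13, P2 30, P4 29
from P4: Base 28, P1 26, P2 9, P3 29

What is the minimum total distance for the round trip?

80 m — the shortest possible round trip.

With 4 stops there are 4!/2 = 12 distinct round trips (a route and its reverse cost the same).
Base → P1 → P2 → P3 → P4 → Base: 7+19+30+29+28 = 113
Base → P1 → P2 → P4 → P3 → Base: 7+19+9+29+20 = 84
Base → P1 → P3 → P2 → P4 → Base: 7+13+30+9+28 = 87
Base → P1 → P3 → P4 → P2 → Base: 7+13+29+9+22 = 80
Base → P1 → P4 → P2 → P3 → Base: 7+26+9+30+20 = 92
Base → P1 → P4 → P3 → P2 → Base: 7+26+29+30+22 = 114
Base → P2 → P1 → P3 → P4 → Base: 22+19+13+29+28 = 111
Base → P2 → P1 → P4 → P3 → Base: 22+19+26+29+20 = 116
Base → P2 → P3 → P1 → P4 → Base: 22+30+13+26+28 = 119
Base → P2 → P4 → P1 → P3 → Base: 22+9+26+13+20 = 90
Base → P3 → P1 → P2 → P4 → Base: 20+13+19+9+28 = 89
Base → P3 → P2 → P1 → P4 → Base: 20+30+19+26+28 = 123
The minimum is 80.
One optimal route: Base → P1 → P3 → P4 → P2 → Base (or its reverse).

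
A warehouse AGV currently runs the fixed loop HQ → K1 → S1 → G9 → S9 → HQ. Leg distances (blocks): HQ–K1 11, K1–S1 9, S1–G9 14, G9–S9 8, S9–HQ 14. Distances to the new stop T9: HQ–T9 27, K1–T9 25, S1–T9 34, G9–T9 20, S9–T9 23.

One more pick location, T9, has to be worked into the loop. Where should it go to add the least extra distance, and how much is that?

Insertion cost between consecutive stops i–j is d(i,T9) + d(T9,j) − d(i,j):
  between HQ and K1: 27 + 25 − 11 = 41
  between K1 and S1: 25 + 34 − 9 = 50
  between S1 and G9: 34 + 20 − 14 = 40
  between G9 and S9: 20 + 23 − 8 = 35
  between S9 and HQ: 23 + 27 − 14 = 36
Cheapest insertion is between G9 and S9, adding 35.
New total = 56 + 35 = 91.

Minimum extra distance: 35 blocks, inserting T9 between G9 and S9.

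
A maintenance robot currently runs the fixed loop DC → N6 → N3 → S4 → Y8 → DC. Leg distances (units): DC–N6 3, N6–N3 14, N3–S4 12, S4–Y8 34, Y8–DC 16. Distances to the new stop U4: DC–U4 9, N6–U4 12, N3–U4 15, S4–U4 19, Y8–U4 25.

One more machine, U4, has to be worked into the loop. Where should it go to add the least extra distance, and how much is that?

Insertion cost between consecutive stops i–j is d(i,U4) + d(U4,j) − d(i,j):
  between DC and N6: 9 + 12 − 3 = 18
  between N6 and N3: 12 + 15 − 14 = 13
  between N3 and S4: 15 + 19 − 12 = 22
  between S4 and Y8: 19 + 25 − 34 = 10
  between Y8 and DC: 25 + 9 − 16 = 18
Cheapest insertion is between S4 and Y8, adding 10.
New total = 79 + 10 = 89.

Adding 10 by placing U4 on the S4–Y8 leg.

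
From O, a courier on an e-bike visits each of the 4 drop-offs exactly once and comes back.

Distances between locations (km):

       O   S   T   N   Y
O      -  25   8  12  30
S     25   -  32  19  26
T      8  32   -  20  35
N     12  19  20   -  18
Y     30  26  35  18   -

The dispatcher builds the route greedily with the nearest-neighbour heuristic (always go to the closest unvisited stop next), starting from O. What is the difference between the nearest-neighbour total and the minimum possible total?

O: T=8, N=12, S=25, Y=30 ⇒ T
T: N=20, S=32, Y=35 ⇒ N
N: Y=18, S=19 ⇒ Y
Y: S=26 ⇒ S
NN route O → T → N → Y → S → O costs 97.
Optimal: O → T → S → Y → N → O costs 96 (by enumerating all 12 distinct tours).
Excess = 97 − 96 = 1.

The nearest-neighbour route is 1 km longer than optimal.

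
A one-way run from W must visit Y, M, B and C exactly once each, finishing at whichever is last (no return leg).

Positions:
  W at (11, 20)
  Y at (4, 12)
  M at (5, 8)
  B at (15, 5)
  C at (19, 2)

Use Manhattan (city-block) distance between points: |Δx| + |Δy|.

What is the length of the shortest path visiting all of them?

Shortest open route: 40.

There are 4! = 24 possible orderings.
W → Y → M → B → C: 15+5+13+7 = 40
W → Y → M → C → B: 15+5+20+7 = 47
W → Y → B → M → C: 15+18+13+20 = 66
W → Y → B → C → M: 15+18+7+20 = 60
W → Y → C → M → B: 15+25+20+13 = 73
W → Y → C → B → M: 15+25+7+13 = 60
W → M → Y → B → C: 18+5+18+7 = 48
W → M → Y → C → B: 18+5+25+7 = 55
W → M → B → Y → C: 18+13+18+25 = 74
W → M → B → C → Y: 18+13+7+25 = 63
W → M → C → Y → B: 18+20+25+18 = 81
W → M → C → B → Y: 18+20+7+18 = 63
W → B → Y → M → C: 19+18+5+20 = 62
W → B → Y → C → M: 19+18+25+20 = 82
… (10 more)
The minimum is 40.
One shortest path: W → Y → M → B → C.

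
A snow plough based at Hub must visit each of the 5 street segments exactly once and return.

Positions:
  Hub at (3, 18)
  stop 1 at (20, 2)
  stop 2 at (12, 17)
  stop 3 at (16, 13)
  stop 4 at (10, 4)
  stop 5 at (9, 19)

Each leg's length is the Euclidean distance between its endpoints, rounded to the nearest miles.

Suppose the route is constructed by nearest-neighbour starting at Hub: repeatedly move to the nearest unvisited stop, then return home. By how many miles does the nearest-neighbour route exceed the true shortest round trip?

Hub: stop 5=6, stop 2=9, stop 3=14, stop 4=16, stop 1=23 ⇒ stop 5
stop 5: stop 2=4, stop 3=9, stop 4=15, stop 1=20 ⇒ stop 2
stop 2: stop 3=6, stop 4=13, stop 1=17 ⇒ stop 3
stop 3: stop 4=11, stop 1=12 ⇒ stop 4
stop 4: stop 1=10 ⇒ stop 1
NN route Hub → stop 5 → stop 2 → stop 3 → stop 4 → stop 1 → Hub costs 60.
Optimal: Hub → stop 4 → stop 1 → stop 3 → stop 2 → stop 5 → Hub costs 54 (by enumerating all 60 distinct tours).
Excess = 60 − 54 = 6.

6 miles longer than the optimal tour.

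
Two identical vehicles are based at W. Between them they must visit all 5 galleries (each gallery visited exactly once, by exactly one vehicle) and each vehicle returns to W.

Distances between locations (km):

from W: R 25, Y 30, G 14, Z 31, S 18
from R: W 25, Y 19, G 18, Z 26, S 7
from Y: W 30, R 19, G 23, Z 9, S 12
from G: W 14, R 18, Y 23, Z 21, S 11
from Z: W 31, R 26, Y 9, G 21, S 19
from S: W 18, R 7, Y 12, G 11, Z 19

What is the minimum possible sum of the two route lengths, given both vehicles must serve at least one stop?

Check every non-empty split of the stops between the two vehicles; for each half take its own optimal tour:
  {R} + {Y, G, Z, S}: 50 + 74 = 124
  {Y} + {R, G, Z, S}: 60 + 86 = 146
  {R, Y} + {G, Z, S}: 74 + 72 = 146
  {G} + {R, Y, Z, S}: 28 + 84 = 112
  {R, G} + {Y, Z, S}: 57 + 70 = 127
  {Y, G} + {R, Z, S}: 67 + 82 = 149
  … (15 splits in total)
Best: vehicle 1 W → G → W = 28; vehicle 2 W → R → S → Y → Z → W = 84; combined 112.

112 km — the smallest possible combined total.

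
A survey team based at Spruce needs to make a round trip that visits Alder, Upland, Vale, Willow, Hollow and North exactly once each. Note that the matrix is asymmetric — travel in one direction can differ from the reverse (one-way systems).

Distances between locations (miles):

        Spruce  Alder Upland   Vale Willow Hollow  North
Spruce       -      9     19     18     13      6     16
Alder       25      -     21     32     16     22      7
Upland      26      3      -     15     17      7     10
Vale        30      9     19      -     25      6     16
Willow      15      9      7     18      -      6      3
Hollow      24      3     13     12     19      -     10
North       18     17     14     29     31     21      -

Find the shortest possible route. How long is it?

Spruce - Alder - Upland - Vale - Willow - Hollow - North - Spruce: 9+21+15+25+6+10+18 = 104
Spruce - Alder - Upland - Vale - Willow - North - Hollow - Spruce: 9+21+15+25+3+21+24 = 118
Spruce - Alder - Upland - Vale - Hollow - Willow - North - Spruce: 9+21+15+6+19+3+18 = 91
Spruce - Alder - Upland - Vale - Hollow - North - Willow - Spruce: 9+21+15+6+10+31+15 = 107
Spruce - Alder - Upland - Vale - North - Willow - Hollow - Spruce: 9+21+15+16+31+6+24 = 122
Spruce - Alder - Upland - Vale - North - Hollow - Willow - Spruce: 9+21+15+16+21+19+15 = 116
Spruce - Alder - Upland - Willow - Vale - Hollow - North - Spruce: 9+21+17+18+6+10+18 = 99
Spruce - Alder - Upland - Willow - Vale - North - Hollow - Spruce: 9+21+17+18+16+21+24 = 126
… (712 more)
Spruce - Willow - Upland - Vale - Hollow - Alder - North - Spruce: 13+7+15+6+3+7+18 = 69  ← best
The minimum is 69.
One optimal route: Spruce → Willow → Upland → Vale → Hollow → Alder → North → Spruce.

Shortest round trip = 69 miles.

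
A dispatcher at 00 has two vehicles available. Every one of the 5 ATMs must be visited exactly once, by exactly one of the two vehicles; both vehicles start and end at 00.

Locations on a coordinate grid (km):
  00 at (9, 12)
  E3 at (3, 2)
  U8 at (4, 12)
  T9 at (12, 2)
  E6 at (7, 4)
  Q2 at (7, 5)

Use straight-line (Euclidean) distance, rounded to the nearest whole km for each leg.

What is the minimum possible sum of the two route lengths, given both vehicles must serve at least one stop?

There are 2^4 − 1 = 15 ways to divide the 5 stops into two non-empty groups. For each, the best each vehicle can do is its own shortest tour through its group:
  {E3} + {U8, T9, E6, Q2}: 24 + 29 = 53
  {U8} + {E3, T9, E6, Q2}: 10 + 31 = 41
  {E3, U8} + {T9, E6, Q2}: 27 + 23 = 50
  {T9} + {E3, U8, E6, Q2}: 20 + 27 = 47
  {E3, T9} + {U8, E6, Q2}: 31 + 22 = 53
  {U8, T9} + {E3, E6, Q2}: 28 + 24 = 52
  … (15 splits in total)
Best: vehicle 1 00 → U8 → 00 = 10; vehicle 2 00 → T9 → E3 → E6 → Q2 → 00 = 31; combined 41.

Minimum combined distance: 41 km.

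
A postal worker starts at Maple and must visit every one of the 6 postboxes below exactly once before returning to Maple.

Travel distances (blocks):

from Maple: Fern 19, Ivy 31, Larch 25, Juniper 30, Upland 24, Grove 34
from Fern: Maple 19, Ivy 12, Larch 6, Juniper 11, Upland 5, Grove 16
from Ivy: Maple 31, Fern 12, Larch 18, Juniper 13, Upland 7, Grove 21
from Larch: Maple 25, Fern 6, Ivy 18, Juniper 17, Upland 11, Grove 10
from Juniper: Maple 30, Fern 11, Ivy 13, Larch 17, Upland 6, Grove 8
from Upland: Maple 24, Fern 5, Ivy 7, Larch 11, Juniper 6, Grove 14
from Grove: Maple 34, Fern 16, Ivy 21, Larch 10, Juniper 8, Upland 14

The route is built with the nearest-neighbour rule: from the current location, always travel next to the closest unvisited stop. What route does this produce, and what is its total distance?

97 blocks along Maple → Fern → Upland → Juniper → Grove → Larch → Ivy → Maple.

From Maple: distances to unvisited — Fern=19, Upland=24, Larch=25, Juniper=30, Ivy=31, Grove=34. Nearest is Fern (19).
From Fern: distances to unvisited — Upland=5, Larch=6, Juniper=11, Ivy=12, Grove=16. Nearest is Upland (5).
From Upland: distances to unvisited — Juniper=6, Ivy=7, Larch=11, Grove=14. Nearest is Juniper (6).
From Juniper: distances to unvisited — Grove=8, Ivy=13, Larch=17. Nearest is Grove (8).
From Grove: distances to unvisited — Larch=10, Ivy=21. Nearest is Larch (10).
From Larch: distances to unvisited — Ivy=18. Nearest is Ivy (18).
Return Ivy→Maple: 31.
Total = 19 + 5 + 6 + 8 + 10 + 18 + 31 = 97.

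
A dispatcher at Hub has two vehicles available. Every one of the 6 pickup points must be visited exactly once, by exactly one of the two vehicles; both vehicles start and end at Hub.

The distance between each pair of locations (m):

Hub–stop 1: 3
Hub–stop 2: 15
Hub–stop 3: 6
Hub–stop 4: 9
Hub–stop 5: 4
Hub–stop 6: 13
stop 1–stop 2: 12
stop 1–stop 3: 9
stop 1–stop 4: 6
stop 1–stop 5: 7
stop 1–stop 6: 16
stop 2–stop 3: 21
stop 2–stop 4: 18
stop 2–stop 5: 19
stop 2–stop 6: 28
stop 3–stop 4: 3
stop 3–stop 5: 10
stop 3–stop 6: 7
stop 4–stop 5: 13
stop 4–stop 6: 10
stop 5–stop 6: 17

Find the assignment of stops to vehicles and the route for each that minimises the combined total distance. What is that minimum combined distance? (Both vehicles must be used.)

64 m — the smallest possible combined total.

Check every non-empty split of the stops between the two vehicles; for each half take its own optimal tour:
  {stop 1} + {stop 2, stop 3, stop 4, stop 5, stop 6}: 6 + 64 = 70
  {stop 2} + {stop 1, stop 3, stop 4, stop 5, stop 6}: 30 + 40 = 70
  {stop 1, stop 2} + {stop 3, stop 4, stop 5, stop 6}: 30 + 40 = 70
  {stop 3} + {stop 1, stop 2, stop 4, stop 5, stop 6}: 12 + 64 = 76
  {stop 1, stop 3} + {stop 2, stop 4, stop 5, stop 6}: 18 + 64 = 82
  {stop 2, stop 3} + {stop 1, stop 4, stop 5, stop 6}: 42 + 40 = 82
  … (31 splits in total)
  {stop 5} + {stop 1, stop 2, stop 3, stop 4, stop 6}: 8 + 56 = 64  ← best
Best: vehicle 1 Hub → stop 5 → Hub = 8; vehicle 2 Hub → stop 1 → stop 2 → stop 4 → stop 3 → stop 6 → Hub = 56; combined 64.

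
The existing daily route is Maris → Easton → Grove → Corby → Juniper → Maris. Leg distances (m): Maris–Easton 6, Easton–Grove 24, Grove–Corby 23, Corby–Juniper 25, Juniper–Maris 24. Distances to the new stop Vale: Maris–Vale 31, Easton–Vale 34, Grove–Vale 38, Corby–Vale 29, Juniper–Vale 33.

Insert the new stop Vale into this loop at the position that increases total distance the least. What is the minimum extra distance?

Minimum extra distance: 37 m, inserting Vale between Corby and Juniper.

Insertion cost between consecutive stops i–j is d(i,Vale) + d(Vale,j) − d(i,j):
  between Maris and Easton: 31 + 34 − 6 = 59
  between Easton and Grove: 34 + 38 − 24 = 48
  between Grove and Corby: 38 + 29 − 23 = 44
  between Corby and Juniper: 29 + 33 − 25 = 37
  between Juniper and Maris: 33 + 31 − 24 = 40
Cheapest insertion is between Corby and Juniper, adding 37.
New total = 102 + 37 = 139.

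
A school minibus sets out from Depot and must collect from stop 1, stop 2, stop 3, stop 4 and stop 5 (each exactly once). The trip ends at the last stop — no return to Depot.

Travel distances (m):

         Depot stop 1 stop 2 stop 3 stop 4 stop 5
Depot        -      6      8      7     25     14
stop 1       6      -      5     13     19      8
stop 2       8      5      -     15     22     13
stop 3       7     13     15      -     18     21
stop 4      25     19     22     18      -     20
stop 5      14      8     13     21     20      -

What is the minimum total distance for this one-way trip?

Shortest open route: 55 m.

There are 5! = 120 possible orderings.
Depot → stop 1 → stop 2 → stop 3 → stop 4 → stop 5: 6+5+15+18+20 = 64
Depot → stop 1 → stop 2 → stop 3 → stop 5 → stop 4: 6+5+15+21+20 = 67
Depot → stop 1 → stop 2 → stop 4 → stop 3 → stop 5: 6+5+22+18+21 = 72
Depot → stop 1 → stop 2 → stop 4 → stop 5 → stop 3: 6+5+22+20+21 = 74
Depot → stop 1 → stop 2 → stop 5 → stop 3 → stop 4: 6+5+13+21+18 = 63
Depot → stop 1 → stop 2 → stop 5 → stop 4 → stop 3: 6+5+13+20+18 = 62
Depot → stop 1 → stop 3 → stop 2 → stop 4 → stop 5: 6+13+15+22+20 = 76
Depot → stop 1 → stop 3 → stop 2 → stop 5 → stop 4: 6+13+15+13+20 = 67
Depot → stop 1 → stop 3 → stop 4 → stop 2 → stop 5: 6+13+18+22+13 = 72
Depot → stop 1 → stop 3 → stop 4 → stop 5 → stop 2: 6+13+18+20+13 = 70
Depot → stop 1 → stop 3 → stop 5 → stop 2 → stop 4: 6+13+21+13+22 = 75
Depot → stop 1 → stop 3 → stop 5 → stop 4 → stop 2: 6+13+21+20+22 = 82
Depot → stop 1 → stop 4 → stop 2 → stop 3 → stop 5: 6+19+22+15+21 = 83
Depot → stop 1 → stop 4 → stop 2 → stop 5 → stop 3: 6+19+22+13+21 = 81
… (106 more)
Depot → stop 3 → stop 2 → stop 1 → stop 5 → stop 4: 7+15+5+8+20 = 55  ← best
The minimum is 55.
One shortest path: Depot → stop 3 → stop 2 → stop 1 → stop 5 → stop 4.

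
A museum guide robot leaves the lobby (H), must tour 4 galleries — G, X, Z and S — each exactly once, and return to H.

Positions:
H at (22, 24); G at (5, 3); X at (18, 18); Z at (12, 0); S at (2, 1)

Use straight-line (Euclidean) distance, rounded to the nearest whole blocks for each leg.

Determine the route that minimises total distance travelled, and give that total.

Minimum total distance: 67 blocks.

There are 12 distinct closed tours to check (reversals are equivalent).
H - G - X - Z - S - H: 27+20+19+10+30 = 106
H - G - X - S - Z - H: 27+20+23+10+26 = 106
H - G - Z - X - S - H: 27+8+19+23+30 = 107
H - G - Z - S - X - H: 27+8+10+23+7 = 75
H - G - S - X - Z - H: 27+4+23+19+26 = 99
H - G - S - Z - X - H: 27+4+10+19+7 = 67
H - X - G - Z - S - H: 7+20+8+10+30 = 75
H - X - G - S - Z - H: 7+20+4+10+26 = 67
H - X - Z - G - S - H: 7+19+8+4+30 = 68
H - X - S - G - Z - H: 7+23+4+8+26 = 68
H - Z - G - X - S - H: 26+8+20+23+30 = 107
H - Z - X - G - S - H: 26+19+20+4+30 = 99
The minimum is 67.
One optimal route: H → G → S → Z → X → H (or its reverse).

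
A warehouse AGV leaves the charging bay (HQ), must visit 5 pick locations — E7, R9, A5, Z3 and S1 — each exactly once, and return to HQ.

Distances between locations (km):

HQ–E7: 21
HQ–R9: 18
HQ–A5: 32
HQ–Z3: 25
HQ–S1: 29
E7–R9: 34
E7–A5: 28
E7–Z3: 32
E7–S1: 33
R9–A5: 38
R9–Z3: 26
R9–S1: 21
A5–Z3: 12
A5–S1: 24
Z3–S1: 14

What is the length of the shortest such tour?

There are 60 distinct closed tours to check (reversals are equivalent).
HQ-E7-R9-A5-Z3-S1-HQ: 21+34+38+12+14+29 = 148
HQ-E7-R9-A5-S1-Z3-HQ: 21+34+38+24+14+25 = 156
HQ-E7-R9-Z3-A5-S1-HQ: 21+34+26+12+24+29 = 146
HQ-E7-R9-Z3-S1-A5-HQ: 21+34+26+14+24+32 = 151
HQ-E7-R9-S1-A5-Z3-HQ: 21+34+21+24+12+25 = 137
HQ-E7-R9-S1-Z3-A5-HQ: 21+34+21+14+12+32 = 134
HQ-E7-A5-R9-Z3-S1-HQ: 21+28+38+26+14+29 = 156
HQ-E7-A5-R9-S1-Z3-HQ: 21+28+38+21+14+25 = 147
HQ-E7-A5-Z3-R9-S1-HQ: 21+28+12+26+21+29 = 137
HQ-E7-A5-Z3-S1-R9-HQ: 21+28+12+14+21+18 = 114
HQ-E7-A5-S1-R9-Z3-HQ: 21+28+24+21+26+25 = 145
HQ-E7-A5-S1-Z3-R9-HQ: 21+28+24+14+26+18 = 131
HQ-E7-Z3-R9-A5-S1-HQ: 21+32+26+38+24+29 = 170
HQ-E7-Z3-R9-S1-A5-HQ: 21+32+26+21+24+32 = 156
… (46 more)
The minimum is 114.
One optimal route: HQ → E7 → A5 → Z3 → S1 → R9 → HQ (or its reverse).

Shortest round trip = 114 km.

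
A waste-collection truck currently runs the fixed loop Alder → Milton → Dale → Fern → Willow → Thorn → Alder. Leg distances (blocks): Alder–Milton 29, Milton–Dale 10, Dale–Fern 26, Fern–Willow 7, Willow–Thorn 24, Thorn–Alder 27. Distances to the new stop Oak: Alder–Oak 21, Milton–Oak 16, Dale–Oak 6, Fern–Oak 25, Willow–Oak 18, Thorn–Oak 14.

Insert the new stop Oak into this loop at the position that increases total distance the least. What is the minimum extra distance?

Insertion cost between consecutive stops i–j is d(i,Oak) + d(Oak,j) − d(i,j):
  between Alder and Milton: 21 + 16 − 29 = 8
  between Milton and Dale: 16 + 6 − 10 = 12
  between Dale and Fern: 6 + 25 − 26 = 5
  between Fern and Willow: 25 + 18 − 7 = 36
  between Willow and Thorn: 18 + 14 − 24 = 8
  between Thorn and Alder: 14 + 21 − 27 = 8
Cheapest insertion is between Dale and Fern, adding 5.
New total = 123 + 5 = 128.

Minimum extra distance: 5 blocks, inserting Oak between Dale and Fern.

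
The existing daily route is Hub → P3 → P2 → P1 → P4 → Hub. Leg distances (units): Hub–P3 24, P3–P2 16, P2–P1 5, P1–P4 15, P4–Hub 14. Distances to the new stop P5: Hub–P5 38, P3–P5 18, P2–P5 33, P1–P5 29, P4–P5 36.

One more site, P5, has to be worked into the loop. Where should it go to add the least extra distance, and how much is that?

Adding 32 by placing P5 on the Hub–P3 leg.

Insertion cost between consecutive stops i–j is d(i,P5) + d(P5,j) − d(i,j):
  between Hub and P3: 38 + 18 − 24 = 32
  between P3 and P2: 18 + 33 − 16 = 35
  between P2 and P1: 33 + 29 − 5 = 57
  between P1 and P4: 29 + 36 − 15 = 50
  between P4 and Hub: 36 + 38 − 14 = 60
Cheapest insertion is between Hub and P3, adding 32.
New total = 74 + 32 = 106.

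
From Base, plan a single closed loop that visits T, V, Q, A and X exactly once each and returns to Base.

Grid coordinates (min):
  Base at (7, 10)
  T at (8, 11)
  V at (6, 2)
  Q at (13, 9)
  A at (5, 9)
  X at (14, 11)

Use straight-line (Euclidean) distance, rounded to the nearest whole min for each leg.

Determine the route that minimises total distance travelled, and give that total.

Shortest round trip = 28 min.

Base - T - V - Q - A - X - Base: 1+9+10+8+9+7 = 44
Base - T - V - Q - X - A - Base: 1+9+10+2+9+2 = 33
Base - T - V - A - Q - X - Base: 1+9+7+8+2+7 = 34
Base - T - V - A - X - Q - Base: 1+9+7+9+2+6 = 34
Base - T - V - X - Q - A - Base: 1+9+12+2+8+2 = 34
Base - T - V - X - A - Q - Base: 1+9+12+9+8+6 = 45
Base - T - Q - V - A - X - Base: 1+5+10+7+9+7 = 39
Base - T - Q - V - X - A - Base: 1+5+10+12+9+2 = 39
Base - T - Q - A - V - X - Base: 1+5+8+7+12+7 = 40
Base - T - Q - A - X - V - Base: 1+5+8+9+12+8 = 43
Base - T - Q - X - V - A - Base: 1+5+2+12+7+2 = 29
Base - T - Q - X - A - V - Base: 1+5+2+9+7+8 = 32
Base - T - A - V - Q - X - Base: 1+4+7+10+2+7 = 31
Base - T - A - V - X - Q - Base: 1+4+7+12+2+6 = 32
… (46 more)
Base - T - X - Q - V - A - Base: 1+6+2+10+7+2 = 28  ← best
The minimum is 28.
One optimal route: Base → T → X → Q → V → A → Base (or its reverse).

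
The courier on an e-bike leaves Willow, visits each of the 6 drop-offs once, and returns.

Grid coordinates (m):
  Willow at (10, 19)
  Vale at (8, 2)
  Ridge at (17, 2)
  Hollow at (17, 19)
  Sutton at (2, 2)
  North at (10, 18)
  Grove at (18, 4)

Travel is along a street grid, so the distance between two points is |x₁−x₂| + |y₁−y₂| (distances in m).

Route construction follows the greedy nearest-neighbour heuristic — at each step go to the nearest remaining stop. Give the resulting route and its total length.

68 m along Willow → North → Hollow → Grove → Ridge → Vale → Sutton → Willow.

From Willow: distances to unvisited — North=1, Hollow=7, Vale=19, Grove=23, Ridge=24, Sutton=25. Nearest is North (1).
From North: distances to unvisited — Hollow=8, Vale=18, Grove=22, Ridge=23, Sutton=24. Nearest is Hollow (8).
From Hollow: distances to unvisited — Grove=16, Ridge=17, Vale=26, Sutton=32. Nearest is Grove (16).
From Grove: distances to unvisited — Ridge=3, Vale=12, Sutton=18. Nearest is Ridge (3).
From Ridge: distances to unvisited — Vale=9, Sutton=15. Nearest is Vale (9).
From Vale: distances to unvisited — Sutton=6. Nearest is Sutton (6).
Return Sutton→Willow: 25.
Total = 1 + 8 + 16 + 3 + 9 + 6 + 25 = 68.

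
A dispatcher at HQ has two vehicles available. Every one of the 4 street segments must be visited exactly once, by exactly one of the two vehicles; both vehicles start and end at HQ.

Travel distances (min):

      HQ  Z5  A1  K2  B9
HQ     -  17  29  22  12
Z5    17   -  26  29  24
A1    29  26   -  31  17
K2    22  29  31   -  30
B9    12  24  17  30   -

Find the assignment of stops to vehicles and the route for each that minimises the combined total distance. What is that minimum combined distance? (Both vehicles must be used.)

Try each way of splitting the stops between the two vehicles (each non-empty) and, for each split, find the best tour for each vehicle:
  {Z5} + {A1, K2, B9}: 34 + 82 = 116
  {A1} + {Z5, K2, B9}: 58 + 87 = 145
  {Z5, A1} + {K2, B9}: 72 + 64 = 136
  {K2} + {Z5, A1, B9}: 44 + 72 = 116
  {Z5, K2} + {A1, B9}: 68 + 58 = 126
  {A1, K2} + {Z5, B9}: 82 + 53 = 135
  … (7 splits in total)
Best: vehicle 1 HQ → Z5 → HQ = 34; vehicle 2 HQ → K2 → A1 → B9 → HQ = 82; combined 116.

Minimum combined distance: 116 min.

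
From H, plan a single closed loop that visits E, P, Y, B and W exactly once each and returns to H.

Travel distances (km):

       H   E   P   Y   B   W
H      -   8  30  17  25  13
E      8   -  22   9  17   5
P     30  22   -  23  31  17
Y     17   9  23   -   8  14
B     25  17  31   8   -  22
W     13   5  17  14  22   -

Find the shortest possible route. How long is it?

H-E-P-Y-B-W-H: 8+22+23+8+22+13 = 96
H-E-P-Y-W-B-H: 8+22+23+14+22+25 = 114
H-E-P-B-Y-W-H: 8+22+31+8+14+13 = 96
H-E-P-B-W-Y-H: 8+22+31+22+14+17 = 114
H-E-P-W-Y-B-H: 8+22+17+14+8+25 = 94
H-E-P-W-B-Y-H: 8+22+17+22+8+17 = 94
H-E-Y-P-B-W-H: 8+9+23+31+22+13 = 106
H-E-Y-P-W-B-H: 8+9+23+17+22+25 = 104
H-E-Y-B-P-W-H: 8+9+8+31+17+13 = 86
H-E-Y-B-W-P-H: 8+9+8+22+17+30 = 94
H-E-Y-W-P-B-H: 8+9+14+17+31+25 = 104
H-E-Y-W-B-P-H: 8+9+14+22+31+30 = 114
H-E-B-P-Y-W-H: 8+17+31+23+14+13 = 106
H-E-B-P-W-Y-H: 8+17+31+17+14+17 = 104
… (46 more)
The minimum is 86.
One optimal route: H → E → Y → B → P → W → H (or its reverse).

Minimum total distance: 86 km.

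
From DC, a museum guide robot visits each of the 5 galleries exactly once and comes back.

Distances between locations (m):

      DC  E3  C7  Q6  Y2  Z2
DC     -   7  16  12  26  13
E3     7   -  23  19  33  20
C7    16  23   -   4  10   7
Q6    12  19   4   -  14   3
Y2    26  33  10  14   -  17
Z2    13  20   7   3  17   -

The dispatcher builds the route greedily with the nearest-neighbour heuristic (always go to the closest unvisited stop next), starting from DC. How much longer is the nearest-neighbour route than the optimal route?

Excess over optimum: 2 m.

DC: E3=7, Q6=12, Z2=13, C7=16, Y2=26 ⇒ E3
E3: Q6=19, Z2=20, C7=23, Y2=33 ⇒ Q6
Q6: Z2=3, C7=4, Y2=14 ⇒ Z2
Z2: C7=7, Y2=17 ⇒ C7
C7: Y2=10 ⇒ Y2
NN route DC → E3 → Q6 → Z2 → C7 → Y2 → DC costs 72.
Optimal: DC → E3 → C7 → Y2 → Q6 → Z2 → DC costs 70 (by enumerating all 60 distinct tours).
Excess = 72 − 70 = 2.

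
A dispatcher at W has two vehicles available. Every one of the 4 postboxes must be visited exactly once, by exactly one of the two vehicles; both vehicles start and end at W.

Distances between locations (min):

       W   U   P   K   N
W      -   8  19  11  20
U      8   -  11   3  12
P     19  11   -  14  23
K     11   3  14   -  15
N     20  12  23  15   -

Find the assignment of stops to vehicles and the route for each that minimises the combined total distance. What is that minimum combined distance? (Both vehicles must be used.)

Minimum combined distance: 84 min.

Check every non-empty split of the stops between the two vehicles; for each half take its own optimal tour:
  {U} + {P, K, N}: 16 + 68 = 84
  {P} + {U, K, N}: 38 + 46 = 84
  {U, P} + {K, N}: 38 + 46 = 84
  {K} + {U, P, N}: 22 + 62 = 84
  {U, K} + {P, N}: 22 + 62 = 84
  {P, K} + {U, N}: 44 + 40 = 84
  … (7 splits in total)
Best: vehicle 1 W → U → W = 16; vehicle 2 W → P → K → N → W = 68; combined 84.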